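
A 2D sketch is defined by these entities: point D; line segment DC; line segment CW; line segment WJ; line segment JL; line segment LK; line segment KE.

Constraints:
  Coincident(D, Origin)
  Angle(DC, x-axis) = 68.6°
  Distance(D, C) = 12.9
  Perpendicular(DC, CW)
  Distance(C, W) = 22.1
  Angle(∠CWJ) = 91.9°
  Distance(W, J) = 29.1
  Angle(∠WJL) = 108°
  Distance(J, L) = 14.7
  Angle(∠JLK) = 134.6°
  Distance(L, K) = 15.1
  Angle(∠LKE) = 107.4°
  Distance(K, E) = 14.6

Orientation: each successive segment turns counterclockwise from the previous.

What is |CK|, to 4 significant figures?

27.93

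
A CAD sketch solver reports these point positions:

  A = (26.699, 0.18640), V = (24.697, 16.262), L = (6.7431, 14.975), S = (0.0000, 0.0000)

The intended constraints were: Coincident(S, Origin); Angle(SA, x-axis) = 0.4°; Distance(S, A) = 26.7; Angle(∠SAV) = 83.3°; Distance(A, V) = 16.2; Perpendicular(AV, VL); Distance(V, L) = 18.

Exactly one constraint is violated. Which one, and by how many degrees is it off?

Perpendicular(AV, VL) — off by 3.00°.

S = (0.00, 0.00) ✓; SA at 0.4000° ✓; |SA| = 26.70 ✓; ∠SAV = 83.30° ✓; |AV| = 16.20 ✓; ∠(AV, VL) = 87.00° ✗; |VL| = 18.00 ✓.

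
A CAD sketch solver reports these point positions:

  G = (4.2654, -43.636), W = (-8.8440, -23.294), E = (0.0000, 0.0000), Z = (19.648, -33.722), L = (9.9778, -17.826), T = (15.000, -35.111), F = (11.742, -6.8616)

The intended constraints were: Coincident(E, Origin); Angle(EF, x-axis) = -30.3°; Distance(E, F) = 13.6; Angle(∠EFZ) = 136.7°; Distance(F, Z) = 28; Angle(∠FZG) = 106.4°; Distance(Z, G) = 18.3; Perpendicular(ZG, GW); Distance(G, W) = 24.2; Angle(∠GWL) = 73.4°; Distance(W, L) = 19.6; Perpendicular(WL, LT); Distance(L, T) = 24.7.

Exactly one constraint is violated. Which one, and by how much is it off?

Distance(L, T) = 24.7 — off by 6.70.

E = (0.00, 0.00) ✓; EF at -30.30° ✓; |EF| = 13.60 ✓; ∠EFZ = 136.7° ✓; |FZ| = 28.00 ✓; ∠FZG = 106.4° ✓; |ZG| = 18.30 ✓; ∠(ZG, GW) = 90.00° ✓; |GW| = 24.20 ✓; ∠GWL = 73.40° ✓; |WL| = 19.60 ✓; ∠(WL, LT) = 90.00° ✓; |LT| = 18.00 ✗.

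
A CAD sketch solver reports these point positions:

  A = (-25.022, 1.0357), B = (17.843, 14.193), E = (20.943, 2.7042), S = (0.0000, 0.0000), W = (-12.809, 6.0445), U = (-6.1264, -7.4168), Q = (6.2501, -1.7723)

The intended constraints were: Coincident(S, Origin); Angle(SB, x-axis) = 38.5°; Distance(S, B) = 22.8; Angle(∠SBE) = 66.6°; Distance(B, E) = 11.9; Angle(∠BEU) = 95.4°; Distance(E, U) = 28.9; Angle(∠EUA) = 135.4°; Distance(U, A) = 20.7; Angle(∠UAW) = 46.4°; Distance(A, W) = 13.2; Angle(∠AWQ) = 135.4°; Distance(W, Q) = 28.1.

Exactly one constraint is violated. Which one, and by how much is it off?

Distance(W, Q) = 28.1 — off by 7.50.

S = (0.00, 0.00) ✓; SB at 38.50° ✓; |SB| = 22.80 ✓; ∠SBE = 66.60° ✓; |BE| = 11.90 ✓; ∠BEU = 95.40° ✓; |EU| = 28.90 ✓; ∠EUA = 135.4° ✓; |UA| = 20.70 ✓; ∠UAW = 46.40° ✓; |AW| = 13.20 ✓; ∠AWQ = 135.4° ✓; |WQ| = 20.60 ✗.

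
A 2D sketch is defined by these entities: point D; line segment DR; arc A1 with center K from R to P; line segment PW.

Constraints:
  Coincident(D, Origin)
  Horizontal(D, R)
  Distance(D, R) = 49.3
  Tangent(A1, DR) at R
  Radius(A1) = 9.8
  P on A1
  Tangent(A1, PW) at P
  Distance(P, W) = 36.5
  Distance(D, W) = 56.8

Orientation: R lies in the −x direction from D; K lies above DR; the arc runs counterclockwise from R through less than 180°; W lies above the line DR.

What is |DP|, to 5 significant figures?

40.494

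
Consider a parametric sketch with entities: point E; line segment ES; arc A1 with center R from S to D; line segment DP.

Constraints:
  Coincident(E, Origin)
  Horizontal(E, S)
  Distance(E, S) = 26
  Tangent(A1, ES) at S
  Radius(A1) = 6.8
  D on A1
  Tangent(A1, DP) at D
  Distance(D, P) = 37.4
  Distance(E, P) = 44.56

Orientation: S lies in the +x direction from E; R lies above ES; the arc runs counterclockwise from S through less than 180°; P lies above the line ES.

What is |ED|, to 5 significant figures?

33.479

E is at the origin; ES is horizontal with |ES| = 26.0 and S on the +x side, so S = (26.000, 0.0000). A1 meets ES tangentially, so RS is at right angles to ES, so R = S + (0, 6.8) = (26.000, 6.8000). Since RD ⟂ DP (tangency), |RP| = √(6.8² + 37.4²) = 38.013 regardless of where D sits on A1. So P lies on both circle(E, 44.56) and circle(R, 38.013); the above-ES intersection is P = (13.150, 42.575). D is the foot of the tangent from P: D = (31.885, 10.206).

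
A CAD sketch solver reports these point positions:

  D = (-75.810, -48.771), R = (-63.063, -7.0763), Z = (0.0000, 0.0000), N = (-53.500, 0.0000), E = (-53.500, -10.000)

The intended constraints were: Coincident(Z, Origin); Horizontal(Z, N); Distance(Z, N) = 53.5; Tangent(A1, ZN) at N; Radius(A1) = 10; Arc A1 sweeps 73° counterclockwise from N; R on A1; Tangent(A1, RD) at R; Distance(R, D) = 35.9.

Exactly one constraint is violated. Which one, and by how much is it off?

Distance(R, D) = 35.9 — off by 7.70.

Z = (0.00, 0.00) ✓; Z.y = 0.00, N.y = 0.00 ✓; |ZN| = 53.50 ✓; ∠(EN, NZ) = 90.00° ✓; |EN| = 10.00 ✓; bearing(E→R) − bearing(E→N) = 73.00° ✓; |ER| = 10.00 ✓; ∠(ER, RD) = 90.00° ✓; |RD| = 43.60 ✗.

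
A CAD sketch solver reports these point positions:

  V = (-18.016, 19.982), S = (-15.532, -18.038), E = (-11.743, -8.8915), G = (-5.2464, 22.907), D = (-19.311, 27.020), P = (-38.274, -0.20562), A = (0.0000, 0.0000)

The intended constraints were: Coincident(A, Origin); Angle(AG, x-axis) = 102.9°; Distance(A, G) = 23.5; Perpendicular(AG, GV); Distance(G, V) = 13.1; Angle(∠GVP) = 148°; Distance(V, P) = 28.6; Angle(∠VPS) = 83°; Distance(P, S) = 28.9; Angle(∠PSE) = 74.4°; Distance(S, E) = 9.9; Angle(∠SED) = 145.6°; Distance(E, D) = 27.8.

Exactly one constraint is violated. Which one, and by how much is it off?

Distance(E, D) = 27.8 — off by 8.90.

A = (0.00, 0.00) ✓; AG at 102.9° ✓; |AG| = 23.50 ✓; ∠(AG, GV) = 90.00° ✓; |GV| = 13.10 ✓; ∠GVP = 148.0° ✓; |VP| = 28.60 ✓; ∠VPS = 83.00° ✓; |PS| = 28.90 ✓; ∠PSE = 74.40° ✓; |SE| = 9.900 ✓; ∠SED = 145.6° ✓; |ED| = 36.70 ✗.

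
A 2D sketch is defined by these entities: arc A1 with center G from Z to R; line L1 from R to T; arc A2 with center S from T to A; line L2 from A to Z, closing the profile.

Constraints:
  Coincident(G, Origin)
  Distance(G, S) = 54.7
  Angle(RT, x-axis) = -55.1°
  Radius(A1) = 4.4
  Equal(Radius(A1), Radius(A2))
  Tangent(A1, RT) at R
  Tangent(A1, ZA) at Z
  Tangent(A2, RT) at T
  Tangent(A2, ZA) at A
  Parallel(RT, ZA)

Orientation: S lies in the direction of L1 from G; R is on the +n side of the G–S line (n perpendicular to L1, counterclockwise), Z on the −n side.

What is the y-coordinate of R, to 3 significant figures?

2.52

The slot axis is L1's direction at -55.1°, so u = (cos -55.1°, sin -55.1°) = (0.572, -0.820) and n = (−sin -55.1°, cos -55.1°) = (0.820, 0.572). G is at the origin and S lies 54.7 along u from G, so S = 54.7·u = (31.3, -44.9). Tangency of A1 to both parallel lines with radius 4.4 puts R and Z at G ± 4.4·n: R = (3.61, 2.52), Z = (-3.61, -2.52). So R.y = 2.52.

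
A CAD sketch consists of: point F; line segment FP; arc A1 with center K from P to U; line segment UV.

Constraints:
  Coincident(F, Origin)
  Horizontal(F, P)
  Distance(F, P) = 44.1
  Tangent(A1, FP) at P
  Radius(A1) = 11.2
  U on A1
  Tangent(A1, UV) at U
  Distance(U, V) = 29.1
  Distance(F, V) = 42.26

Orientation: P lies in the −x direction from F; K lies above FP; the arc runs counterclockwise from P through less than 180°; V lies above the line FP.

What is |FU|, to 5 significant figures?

34.362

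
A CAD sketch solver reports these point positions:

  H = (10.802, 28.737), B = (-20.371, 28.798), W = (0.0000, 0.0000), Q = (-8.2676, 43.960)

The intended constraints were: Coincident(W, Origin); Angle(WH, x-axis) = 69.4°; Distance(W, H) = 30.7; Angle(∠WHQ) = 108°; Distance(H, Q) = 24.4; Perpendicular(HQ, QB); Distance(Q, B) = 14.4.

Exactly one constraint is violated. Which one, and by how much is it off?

Distance(Q, B) = 14.4 — off by 5.00.

W = (0.00, 0.00) ✓; WH at 69.40° ✓; |WH| = 30.70 ✓; ∠WHQ = 108.0° ✓; |HQ| = 24.40 ✓; ∠(HQ, QB) = 90.00° ✓; |QB| = 19.40 ✗.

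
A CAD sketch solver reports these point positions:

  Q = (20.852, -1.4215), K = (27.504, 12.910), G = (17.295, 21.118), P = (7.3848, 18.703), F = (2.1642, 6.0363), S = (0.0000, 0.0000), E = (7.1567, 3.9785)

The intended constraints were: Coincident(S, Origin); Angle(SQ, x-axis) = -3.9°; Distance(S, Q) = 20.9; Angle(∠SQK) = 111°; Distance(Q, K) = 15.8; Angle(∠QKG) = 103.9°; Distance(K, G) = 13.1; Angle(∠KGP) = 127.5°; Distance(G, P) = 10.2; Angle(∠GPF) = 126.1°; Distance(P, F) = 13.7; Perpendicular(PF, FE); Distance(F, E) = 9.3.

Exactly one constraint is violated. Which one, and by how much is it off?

Distance(F, E) = 9.3 — off by 3.90.

S = (0.00, 0.00) ✓; SQ at -3.900° ✓; |SQ| = 20.90 ✓; ∠SQK = 111.0° ✓; |QK| = 15.80 ✓; ∠QKG = 103.9° ✓; |KG| = 13.10 ✓; ∠KGP = 127.5° ✓; |GP| = 10.20 ✓; ∠GPF = 126.1° ✓; |PF| = 13.70 ✓; ∠(PF, FE) = 90.00° ✓; |FE| = 5.400 ✗.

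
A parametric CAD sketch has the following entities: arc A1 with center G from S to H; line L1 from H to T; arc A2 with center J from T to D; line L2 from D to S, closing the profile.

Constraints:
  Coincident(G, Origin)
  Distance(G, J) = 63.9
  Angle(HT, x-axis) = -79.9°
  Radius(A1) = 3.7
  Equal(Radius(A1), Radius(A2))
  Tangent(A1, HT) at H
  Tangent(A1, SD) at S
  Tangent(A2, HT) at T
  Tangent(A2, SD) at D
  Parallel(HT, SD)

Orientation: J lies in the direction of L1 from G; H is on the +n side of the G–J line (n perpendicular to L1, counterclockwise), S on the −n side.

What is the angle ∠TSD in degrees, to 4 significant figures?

6.606°

The slot axis is L1's direction at -79.9°, so u = (cos -79.9°, sin -79.9°) = (0.1754, -0.9845) and n = (−sin -79.9°, cos -79.9°) = (0.9845, 0.1754). G is at the origin and J lies 63.9 along u from G, so J = 63.9·u = (11.21, -62.91). Tangency of A1 to both parallel lines with radius 3.7 puts H and S at G ± 3.7·n: H = (3.643, 0.6489), S = (-3.643, -0.6489). Equal radii place T and D the same way about J: T = J + 3.7·n = (14.85, -62.26), D = J − 3.7·n = (7.563, -63.56). Then cos ∠TSD = ST·SD / (|ST||SD|), giving 6.606°.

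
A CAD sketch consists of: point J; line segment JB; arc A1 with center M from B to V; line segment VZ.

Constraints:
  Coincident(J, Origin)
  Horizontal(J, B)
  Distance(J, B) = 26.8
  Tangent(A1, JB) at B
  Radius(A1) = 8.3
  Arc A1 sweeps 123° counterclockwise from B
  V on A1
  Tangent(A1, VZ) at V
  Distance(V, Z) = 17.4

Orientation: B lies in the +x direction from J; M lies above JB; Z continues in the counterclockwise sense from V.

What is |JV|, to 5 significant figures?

36.113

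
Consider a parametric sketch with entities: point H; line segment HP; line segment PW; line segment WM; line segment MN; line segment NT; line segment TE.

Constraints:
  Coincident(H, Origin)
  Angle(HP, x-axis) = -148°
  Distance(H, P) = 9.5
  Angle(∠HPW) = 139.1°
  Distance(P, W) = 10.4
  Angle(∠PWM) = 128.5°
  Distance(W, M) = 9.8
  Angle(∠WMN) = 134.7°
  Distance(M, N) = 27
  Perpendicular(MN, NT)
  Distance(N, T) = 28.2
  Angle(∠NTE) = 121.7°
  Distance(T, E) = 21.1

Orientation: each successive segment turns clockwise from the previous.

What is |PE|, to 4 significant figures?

26.46

H is at the origin; HP runs at -148.0° with length 9.5, so P = (-8.056, -5.034). ∠HPW = 139.1° gives PW at 171.1° from the x-axis; with |PW| = 10.4, W = (-18.33, -3.425). ∠PWM = 128.5° gives WM at 119.6° from the x-axis; with |WM| = 9.8, M = (-23.17, 5.096). ∠WMN = 134.7° gives MN at 74.30° from the x-axis; with |MN| = 27.0, N = (-15.87, 31.09). MN ⟂ NT, so NT runs at -15.70°; with |NT| = 28.2, T = (11.28, 23.46). ∠NTE = 121.7° gives TE at -74.00° from the x-axis; with |TE| = 21.1, E = (17.10, 3.175). Then |PE| = |E − P| = 26.46.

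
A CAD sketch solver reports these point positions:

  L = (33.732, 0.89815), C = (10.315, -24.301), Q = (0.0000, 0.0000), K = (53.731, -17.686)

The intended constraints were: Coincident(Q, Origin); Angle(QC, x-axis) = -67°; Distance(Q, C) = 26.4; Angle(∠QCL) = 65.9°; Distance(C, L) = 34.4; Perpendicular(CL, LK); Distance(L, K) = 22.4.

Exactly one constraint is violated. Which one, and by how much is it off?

Distance(L, K) = 22.4 — off by 4.90.

Q = (0.00, 0.00) ✓; QC at -67.00° ✓; |QC| = 26.40 ✓; ∠QCL = 65.90° ✓; |CL| = 34.40 ✓; ∠(CL, LK) = 90.00° ✓; |LK| = 27.30 ✗.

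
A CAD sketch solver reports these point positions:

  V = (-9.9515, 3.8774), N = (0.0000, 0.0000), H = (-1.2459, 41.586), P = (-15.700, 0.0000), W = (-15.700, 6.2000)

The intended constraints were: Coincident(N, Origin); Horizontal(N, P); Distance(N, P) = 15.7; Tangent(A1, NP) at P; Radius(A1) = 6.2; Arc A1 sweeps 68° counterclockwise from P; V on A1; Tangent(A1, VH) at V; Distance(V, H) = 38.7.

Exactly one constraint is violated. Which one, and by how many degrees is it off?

Tangent(A1, VH) at V — off by 9.00°.

N = (0.00, 0.00) ✓; N.y = 0.00, P.y = 0.00 ✓; |NP| = 15.70 ✓; ∠(WP, PN) = 90.00° ✓; |WP| = 6.200 ✓; bearing(W→V) − bearing(W→P) = 68.00° ✓; |WV| = 6.200 ✓; ∠(WV, VH) = 81.00° ✗; |VH| = 38.70 ✓.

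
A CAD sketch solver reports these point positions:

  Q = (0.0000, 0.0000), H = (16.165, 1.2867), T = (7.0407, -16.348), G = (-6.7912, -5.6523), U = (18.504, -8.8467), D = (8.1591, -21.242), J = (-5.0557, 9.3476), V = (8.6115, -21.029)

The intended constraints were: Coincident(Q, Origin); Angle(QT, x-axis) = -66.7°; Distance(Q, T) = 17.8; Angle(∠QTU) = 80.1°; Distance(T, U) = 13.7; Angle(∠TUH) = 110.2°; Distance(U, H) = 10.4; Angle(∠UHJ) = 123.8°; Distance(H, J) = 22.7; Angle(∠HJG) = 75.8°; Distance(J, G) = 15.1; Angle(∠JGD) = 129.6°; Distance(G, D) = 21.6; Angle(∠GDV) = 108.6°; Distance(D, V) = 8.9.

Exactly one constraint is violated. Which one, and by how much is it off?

Distance(D, V) = 8.9 — off by 8.40.

Q = (0.00, 0.00) ✓; QT at -66.70° ✓; |QT| = 17.80 ✓; ∠QTU = 80.10° ✓; |TU| = 13.70 ✓; ∠TUH = 110.2° ✓; |UH| = 10.40 ✓; ∠UHJ = 123.8° ✓; |HJ| = 22.70 ✓; ∠HJG = 75.80° ✓; |JG| = 15.10 ✓; ∠JGD = 129.6° ✓; |GD| = 21.60 ✓; ∠GDV = 108.6° ✓; |DV| = 0.5000 ✗.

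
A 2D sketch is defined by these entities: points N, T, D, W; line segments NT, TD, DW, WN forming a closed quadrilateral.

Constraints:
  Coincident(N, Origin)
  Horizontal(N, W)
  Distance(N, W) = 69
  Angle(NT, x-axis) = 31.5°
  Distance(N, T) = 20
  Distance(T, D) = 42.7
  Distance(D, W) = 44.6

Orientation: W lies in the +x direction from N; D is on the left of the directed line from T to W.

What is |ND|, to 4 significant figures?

62.43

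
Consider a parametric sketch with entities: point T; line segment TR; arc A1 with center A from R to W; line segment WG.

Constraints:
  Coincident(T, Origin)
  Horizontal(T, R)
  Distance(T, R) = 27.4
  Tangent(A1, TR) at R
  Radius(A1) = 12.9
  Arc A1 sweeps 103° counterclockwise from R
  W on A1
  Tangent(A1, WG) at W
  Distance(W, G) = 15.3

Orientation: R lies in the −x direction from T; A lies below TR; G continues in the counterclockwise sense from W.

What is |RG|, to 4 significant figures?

32.04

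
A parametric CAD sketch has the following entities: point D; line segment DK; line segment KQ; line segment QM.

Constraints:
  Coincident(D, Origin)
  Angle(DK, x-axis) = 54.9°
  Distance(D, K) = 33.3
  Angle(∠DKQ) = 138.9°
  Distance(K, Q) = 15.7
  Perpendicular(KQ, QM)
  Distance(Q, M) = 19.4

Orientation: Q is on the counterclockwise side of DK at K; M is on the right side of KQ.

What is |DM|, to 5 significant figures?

58.043

D is at the origin; DK runs at 54.9° with length 33.3, so K = 33.3·(cos 54.9°, sin 54.9°) = (19.148, 27.244). ∠DKQ = 138.9°, so KQ runs at 54.9° + (180° − 138.9°) = 96.000° from the x-axis; with |KQ| = 15.7, Q = K + 15.7·(cos 96.000°, sin 96.000°) = (17.507, 42.858). KQ ⟂ QM; with |QM| = 19.4 on the right of KQ, M = Q + 19.4·(0.99452, 0.10453) = (36.800, 44.886). Then |DM| = |M − D| = 58.043.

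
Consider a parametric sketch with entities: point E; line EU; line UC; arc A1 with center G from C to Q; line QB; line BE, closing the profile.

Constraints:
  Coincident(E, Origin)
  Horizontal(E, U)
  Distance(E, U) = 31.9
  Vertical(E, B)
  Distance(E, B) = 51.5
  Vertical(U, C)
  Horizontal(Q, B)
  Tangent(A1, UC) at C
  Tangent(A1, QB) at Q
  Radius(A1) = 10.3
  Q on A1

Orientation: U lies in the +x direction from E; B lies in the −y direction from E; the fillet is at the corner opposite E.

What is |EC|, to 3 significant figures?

52.1

E is at the origin; E and U share the same y with |EU| = 31.9 and U on the +x side, so U = (31.9, 0.00). EB is vertical with |EB| = 51.5 and B on the −y side, so B = (0.00, -51.5). The virtual corner opposite E is at (31.9, -51.5). A1 meets UC tangentially, so GC is at right angles to UC and tangency of A1 to QB means the radius GQ is perpendicular to QB, with radius 10.3, so the center G sits 10.3 in from both sides at G = (21.6, -41.2). That places the tangent points at C = (31.9, -41.2) on UC and Q = (21.6, -51.5) on QB. Then |EC| = |C − E| = 52.1.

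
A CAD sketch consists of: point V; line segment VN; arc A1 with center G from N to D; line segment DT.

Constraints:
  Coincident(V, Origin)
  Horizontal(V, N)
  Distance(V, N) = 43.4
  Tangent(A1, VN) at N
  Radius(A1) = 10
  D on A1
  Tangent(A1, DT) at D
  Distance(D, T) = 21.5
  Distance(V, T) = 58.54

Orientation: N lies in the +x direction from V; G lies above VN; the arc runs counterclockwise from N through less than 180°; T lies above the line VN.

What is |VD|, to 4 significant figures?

54.54

V is at the origin; V and N share the same y with |VN| = 43.4 and N on the +x side, so N = (43.40, 0.000). Since A1 is tangent to VN there, GN ⟂ VN, so G = N + (0, 10) = (43.40, 10.00). Since GD ⟂ DT (tangency), |GT| = √(10.0² + 21.5²) = 23.71 regardless of where D sits on A1. So T lies on both circle(V, 58.54) and circle(G, 23.71); the above-VN intersection is T = (48.20, 33.22). D is the foot of the tangent from T: D = (53.13, 12.29).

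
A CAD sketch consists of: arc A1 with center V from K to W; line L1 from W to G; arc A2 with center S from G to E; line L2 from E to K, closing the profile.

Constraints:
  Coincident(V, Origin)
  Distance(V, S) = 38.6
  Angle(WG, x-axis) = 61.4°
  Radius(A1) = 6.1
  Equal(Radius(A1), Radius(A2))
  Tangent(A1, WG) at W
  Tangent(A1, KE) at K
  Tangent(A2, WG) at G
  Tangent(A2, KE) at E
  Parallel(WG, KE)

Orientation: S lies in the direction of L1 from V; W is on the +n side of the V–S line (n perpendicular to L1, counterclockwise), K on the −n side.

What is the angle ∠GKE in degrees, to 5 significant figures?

17.540°

Tangency of A1 to both parallel lines with radius 6.1 puts W and K at V ± 6.1·n: W = (-5.3557, 2.9200), K = (5.3557, -2.9200). Equal radii place G and E the same way about S: G = S + 6.1·n = (13.122, 36.810), E = S − 6.1·n = (23.833, 30.970). Then cos ∠GKE = KG·KE / (|KG||KE|), giving 17.540°.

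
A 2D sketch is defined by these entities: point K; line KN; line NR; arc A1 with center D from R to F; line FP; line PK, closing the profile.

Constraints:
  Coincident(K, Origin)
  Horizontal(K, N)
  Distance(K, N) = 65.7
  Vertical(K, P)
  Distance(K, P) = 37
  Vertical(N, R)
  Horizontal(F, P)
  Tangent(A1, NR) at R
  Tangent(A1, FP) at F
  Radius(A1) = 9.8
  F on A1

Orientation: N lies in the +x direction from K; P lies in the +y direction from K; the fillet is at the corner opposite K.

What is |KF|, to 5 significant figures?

67.036

K is at the origin; KN is horizontal with |KN| = 65.7 and N on the +x side, so N = (65.700, 0.0000). K and P share the same x with |KP| = 37.0 and P on the +y side, so P = (0.0000, 37.000). The virtual corner opposite K is at (65.700, 37.000). Since A1 is tangent to NR there, DR ⟂ NR and the tangent condition forces DF to be normal to FP, with radius 9.8, so the center D sits 9.8 in from both sides at D = (55.900, 27.200). That places the tangent points at R = (65.700, 27.200) on NR and F = (55.900, 37.000) on FP. Then |KF| = |F − K| = 67.036.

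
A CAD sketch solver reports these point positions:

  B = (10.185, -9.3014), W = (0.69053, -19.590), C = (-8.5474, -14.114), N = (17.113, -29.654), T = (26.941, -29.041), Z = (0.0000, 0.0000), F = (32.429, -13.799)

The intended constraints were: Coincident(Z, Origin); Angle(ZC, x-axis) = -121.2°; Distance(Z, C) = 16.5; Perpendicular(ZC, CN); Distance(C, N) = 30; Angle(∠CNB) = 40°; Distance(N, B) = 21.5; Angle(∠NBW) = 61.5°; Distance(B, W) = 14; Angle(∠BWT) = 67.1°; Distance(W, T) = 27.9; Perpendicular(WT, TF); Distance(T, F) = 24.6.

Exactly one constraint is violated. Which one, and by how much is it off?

Distance(T, F) = 24.6 — off by 8.40.

Z = (0.00, 0.00) ✓; ZC at -121.2° ✓; |ZC| = 16.50 ✓; ∠(ZC, CN) = 90.00° ✓; |CN| = 30.00 ✓; ∠CNB = 40.00° ✓; |NB| = 21.50 ✓; ∠NBW = 61.50° ✓; |BW| = 14.00 ✓; ∠BWT = 67.10° ✓; |WT| = 27.90 ✓; ∠(WT, TF) = 90.00° ✓; |TF| = 16.20 ✗.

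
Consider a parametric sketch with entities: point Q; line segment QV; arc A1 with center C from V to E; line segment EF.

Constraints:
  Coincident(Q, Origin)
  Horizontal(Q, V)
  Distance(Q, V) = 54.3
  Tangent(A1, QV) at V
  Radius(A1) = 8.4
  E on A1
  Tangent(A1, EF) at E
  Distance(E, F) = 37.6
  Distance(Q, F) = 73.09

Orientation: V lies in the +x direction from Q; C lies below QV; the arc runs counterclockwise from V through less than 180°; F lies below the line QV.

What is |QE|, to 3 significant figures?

47.4

Checks: |CE| = 8.400 ✓; ∠(CE, EF) = 90.00° ✓; |EF| = 37.60 ✓; |QF| = 73.09 ✓.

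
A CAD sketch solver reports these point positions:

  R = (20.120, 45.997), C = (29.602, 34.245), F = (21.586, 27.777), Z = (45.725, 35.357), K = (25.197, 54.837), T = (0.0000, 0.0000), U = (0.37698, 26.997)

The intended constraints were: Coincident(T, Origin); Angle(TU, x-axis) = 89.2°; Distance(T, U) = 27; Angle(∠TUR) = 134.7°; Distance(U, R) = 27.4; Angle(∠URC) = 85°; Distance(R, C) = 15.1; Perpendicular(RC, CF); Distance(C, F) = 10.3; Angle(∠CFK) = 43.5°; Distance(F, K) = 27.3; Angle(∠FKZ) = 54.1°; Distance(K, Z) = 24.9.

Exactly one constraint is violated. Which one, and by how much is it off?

Distance(K, Z) = 24.9 — off by 3.40.

T = (0.00, 0.00) ✓; TU at 89.20° ✓; |TU| = 27.00 ✓; ∠TUR = 134.7° ✓; |UR| = 27.40 ✓; ∠URC = 85.00° ✓; |RC| = 15.10 ✓; ∠(RC, CF) = 90.00° ✓; |CF| = 10.30 ✓; ∠CFK = 43.50° ✓; |FK| = 27.30 ✓; ∠FKZ = 54.10° ✓; |KZ| = 28.30 ✗.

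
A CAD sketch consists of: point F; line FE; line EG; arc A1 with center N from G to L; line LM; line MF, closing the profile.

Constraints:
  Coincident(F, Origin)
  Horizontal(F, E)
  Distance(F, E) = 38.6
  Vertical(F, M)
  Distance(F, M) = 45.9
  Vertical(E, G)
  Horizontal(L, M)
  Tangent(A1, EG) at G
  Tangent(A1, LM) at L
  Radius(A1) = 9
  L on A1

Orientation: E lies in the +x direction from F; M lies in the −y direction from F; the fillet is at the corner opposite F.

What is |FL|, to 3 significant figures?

54.6

F is at the origin; FE is horizontal with |FE| = 38.6 and E on the +x side, so E = (38.6, 0.00). F and M share the same x with |FM| = 45.9 and M on the −y side, so M = (0.00, -45.9). The virtual corner opposite F is at (38.6, -45.9). Tangency of A1 to EG means the radius NG is perpendicular to EG and tangency of A1 to LM means the radius NL is perpendicular to LM, with radius 9.0, so the center N sits 9.0 in from both sides at N = (29.6, -36.9). That places the tangent points at G = (38.6, -36.9) on EG and L = (29.6, -45.9) on LM. Then |FL| = |L − F| = 54.6.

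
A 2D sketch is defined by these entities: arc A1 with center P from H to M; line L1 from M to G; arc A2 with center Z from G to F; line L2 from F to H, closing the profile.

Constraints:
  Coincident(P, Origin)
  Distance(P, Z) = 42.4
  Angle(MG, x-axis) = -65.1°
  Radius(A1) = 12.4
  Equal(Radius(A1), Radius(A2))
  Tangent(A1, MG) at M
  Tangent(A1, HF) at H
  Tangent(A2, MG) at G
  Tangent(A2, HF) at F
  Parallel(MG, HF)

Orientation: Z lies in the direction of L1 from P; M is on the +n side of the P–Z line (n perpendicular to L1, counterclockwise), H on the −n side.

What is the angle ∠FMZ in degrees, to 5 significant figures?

14.022°

The slot axis is L1's direction at -65.1°, so u = (cos -65.1°, sin -65.1°) = (0.42104, -0.90704) and n = (−sin -65.1°, cos -65.1°) = (0.90704, 0.42104). P is at the origin and Z lies 42.4 along u from P, so Z = 42.4·u = (17.852, -38.459). Tangency of A1 to both parallel lines with radius 12.4 puts M and H at P ± 12.4·n: M = (11.247, 5.2208), H = (-11.247, -5.2208). Equal radii place G and F the same way about Z: G = Z + 12.4·n = (29.099, -33.238), F = Z − 12.4·n = (6.6046, -43.680). Then cos ∠FMZ = MF·MZ / (|MF||MZ|), giving 14.022°.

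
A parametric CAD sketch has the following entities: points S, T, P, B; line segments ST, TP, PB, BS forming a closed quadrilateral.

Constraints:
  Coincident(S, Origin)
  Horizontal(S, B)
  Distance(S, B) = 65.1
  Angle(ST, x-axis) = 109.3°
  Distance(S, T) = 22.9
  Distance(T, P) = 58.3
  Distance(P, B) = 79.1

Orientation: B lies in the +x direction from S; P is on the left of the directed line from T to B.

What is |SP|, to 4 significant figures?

73.87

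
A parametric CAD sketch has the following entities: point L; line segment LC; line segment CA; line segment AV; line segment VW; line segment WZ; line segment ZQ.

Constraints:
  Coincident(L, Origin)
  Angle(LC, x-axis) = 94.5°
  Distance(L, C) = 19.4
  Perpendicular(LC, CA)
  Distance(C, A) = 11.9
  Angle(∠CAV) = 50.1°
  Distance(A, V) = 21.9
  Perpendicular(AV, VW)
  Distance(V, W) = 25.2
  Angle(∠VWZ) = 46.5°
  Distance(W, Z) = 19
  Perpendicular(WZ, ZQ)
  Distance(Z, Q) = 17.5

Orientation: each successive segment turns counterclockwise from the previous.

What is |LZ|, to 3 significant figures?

21.1

L is at the origin; LC runs at 94.5° with length 19.4, so C = (-1.52, 19.3). The perpendicularity gives CA at right angles to LC, so CA runs at -176°; with |CA| = 11.9, A = (-13.4, 18.4). ∠CAV = 50.1° gives AV at -45.6° from the x-axis; with |AV| = 21.9, V = (1.94, 2.76). The perpendicularity gives VW at right angles to AV, so VW runs at 44.4°; with |VW| = 25.2, W = (19.9, 20.4). ∠VWZ = 46.5° gives WZ at 178° from the x-axis; with |WZ| = 19.0, Z = (0.955, 21.1). Then |LZ| = |Z − L| = 21.1.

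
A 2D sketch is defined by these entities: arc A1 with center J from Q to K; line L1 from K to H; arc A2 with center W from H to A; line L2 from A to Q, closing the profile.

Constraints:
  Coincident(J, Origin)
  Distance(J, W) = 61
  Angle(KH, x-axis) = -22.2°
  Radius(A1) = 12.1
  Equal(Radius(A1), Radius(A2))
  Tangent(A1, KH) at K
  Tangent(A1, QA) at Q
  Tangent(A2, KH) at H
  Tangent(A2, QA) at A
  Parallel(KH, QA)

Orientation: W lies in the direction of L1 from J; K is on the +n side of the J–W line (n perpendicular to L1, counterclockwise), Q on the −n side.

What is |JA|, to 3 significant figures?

62.2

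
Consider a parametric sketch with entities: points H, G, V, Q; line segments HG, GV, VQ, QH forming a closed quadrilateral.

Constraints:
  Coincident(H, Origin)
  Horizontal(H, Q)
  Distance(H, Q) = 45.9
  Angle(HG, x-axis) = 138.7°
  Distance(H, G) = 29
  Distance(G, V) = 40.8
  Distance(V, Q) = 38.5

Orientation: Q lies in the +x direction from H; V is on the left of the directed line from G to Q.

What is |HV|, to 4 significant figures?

32.46

Checks: |GV| = 40.80 ✓; |VQ| = 38.50 ✓.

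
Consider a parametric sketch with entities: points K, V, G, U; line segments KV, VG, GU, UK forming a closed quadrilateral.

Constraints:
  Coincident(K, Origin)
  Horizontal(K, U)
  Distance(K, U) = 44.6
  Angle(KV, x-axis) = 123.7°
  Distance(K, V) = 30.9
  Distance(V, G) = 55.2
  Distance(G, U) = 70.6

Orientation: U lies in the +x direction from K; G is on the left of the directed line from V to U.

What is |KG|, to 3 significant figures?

69.3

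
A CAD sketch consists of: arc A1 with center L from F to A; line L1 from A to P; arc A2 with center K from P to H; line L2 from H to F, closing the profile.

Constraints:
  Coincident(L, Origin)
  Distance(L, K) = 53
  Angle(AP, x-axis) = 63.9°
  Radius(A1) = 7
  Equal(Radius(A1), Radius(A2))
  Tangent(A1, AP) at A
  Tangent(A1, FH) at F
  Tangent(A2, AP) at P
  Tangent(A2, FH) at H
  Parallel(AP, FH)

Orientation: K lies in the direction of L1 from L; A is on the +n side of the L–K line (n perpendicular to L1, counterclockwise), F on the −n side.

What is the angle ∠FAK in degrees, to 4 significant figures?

82.48°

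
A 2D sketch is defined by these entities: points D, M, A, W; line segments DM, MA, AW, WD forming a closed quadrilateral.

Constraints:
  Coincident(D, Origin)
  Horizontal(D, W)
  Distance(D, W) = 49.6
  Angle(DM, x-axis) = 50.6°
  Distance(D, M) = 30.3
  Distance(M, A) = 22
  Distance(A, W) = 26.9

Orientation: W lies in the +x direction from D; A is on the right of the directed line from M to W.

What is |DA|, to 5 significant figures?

22.817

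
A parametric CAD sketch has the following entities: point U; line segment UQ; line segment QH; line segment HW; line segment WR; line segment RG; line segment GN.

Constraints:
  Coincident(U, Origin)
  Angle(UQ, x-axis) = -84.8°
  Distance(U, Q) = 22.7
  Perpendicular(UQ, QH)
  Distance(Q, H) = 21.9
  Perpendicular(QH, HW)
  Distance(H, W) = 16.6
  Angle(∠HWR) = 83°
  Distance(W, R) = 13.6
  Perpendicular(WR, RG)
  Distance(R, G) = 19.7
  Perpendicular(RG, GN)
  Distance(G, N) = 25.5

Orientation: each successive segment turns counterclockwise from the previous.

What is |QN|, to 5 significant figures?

36.143

WR is perpendicular to RG, so RG runs at -77.800°; with |RG| = 19.7, G = (13.233, -26.219). The perpendicularity gives GN at right angles to RG, so GN runs at 12.200°; with |GN| = 25.5, N = (38.157, -20.830). Then |QN| = |N − Q| = 36.143.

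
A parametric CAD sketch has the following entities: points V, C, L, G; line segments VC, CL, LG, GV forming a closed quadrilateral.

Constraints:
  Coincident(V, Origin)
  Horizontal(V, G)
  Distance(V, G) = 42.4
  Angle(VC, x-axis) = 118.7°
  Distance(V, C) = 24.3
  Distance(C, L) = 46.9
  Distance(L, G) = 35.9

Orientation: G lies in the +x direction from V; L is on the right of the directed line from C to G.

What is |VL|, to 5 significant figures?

22.621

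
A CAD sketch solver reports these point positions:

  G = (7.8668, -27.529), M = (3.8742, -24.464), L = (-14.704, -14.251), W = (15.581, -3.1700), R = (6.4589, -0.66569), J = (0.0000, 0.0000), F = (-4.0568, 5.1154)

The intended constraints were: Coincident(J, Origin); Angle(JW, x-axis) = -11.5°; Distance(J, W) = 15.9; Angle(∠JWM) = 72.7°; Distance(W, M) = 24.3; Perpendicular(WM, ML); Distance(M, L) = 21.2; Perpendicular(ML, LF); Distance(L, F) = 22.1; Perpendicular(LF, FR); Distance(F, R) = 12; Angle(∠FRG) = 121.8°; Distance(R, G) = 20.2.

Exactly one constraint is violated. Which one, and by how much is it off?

Distance(R, G) = 20.2 — off by 6.70.

J = (0.00, 0.00) ✓; JW at -11.50° ✓; |JW| = 15.90 ✓; ∠JWM = 72.70° ✓; |WM| = 24.30 ✓; ∠(WM, ML) = 90.00° ✓; |ML| = 21.20 ✓; ∠(ML, LF) = 90.00° ✓; |LF| = 22.10 ✓; ∠(LF, FR) = 90.00° ✓; |FR| = 12.00 ✓; ∠FRG = 121.8° ✓; |RG| = 26.90 ✗.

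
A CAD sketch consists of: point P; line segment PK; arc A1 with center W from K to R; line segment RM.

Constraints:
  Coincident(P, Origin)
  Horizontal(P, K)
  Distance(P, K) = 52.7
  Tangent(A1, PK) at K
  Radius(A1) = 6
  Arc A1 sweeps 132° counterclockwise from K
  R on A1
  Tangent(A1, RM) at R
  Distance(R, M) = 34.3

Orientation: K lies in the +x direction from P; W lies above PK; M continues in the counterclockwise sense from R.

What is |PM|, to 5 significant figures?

49.303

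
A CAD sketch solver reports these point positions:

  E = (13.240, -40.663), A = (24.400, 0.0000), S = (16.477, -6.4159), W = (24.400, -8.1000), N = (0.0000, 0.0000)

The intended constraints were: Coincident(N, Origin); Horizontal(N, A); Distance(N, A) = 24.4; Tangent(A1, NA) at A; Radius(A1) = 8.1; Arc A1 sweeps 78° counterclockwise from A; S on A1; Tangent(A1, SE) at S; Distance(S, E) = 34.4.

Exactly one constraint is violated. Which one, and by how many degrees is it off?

Tangent(A1, SE) at S — off by 6.60°.

N = (0.00, 0.00) ✓; N.y = 0.00, A.y = 0.00 ✓; |NA| = 24.40 ✓; ∠(WA, AN) = 90.00° ✓; |WA| = 8.100 ✓; bearing(W→S) − bearing(W→A) = 78.00° ✓; |WS| = 8.100 ✓; ∠(WS, SE) = 83.40° ✗; |SE| = 34.40 ✓.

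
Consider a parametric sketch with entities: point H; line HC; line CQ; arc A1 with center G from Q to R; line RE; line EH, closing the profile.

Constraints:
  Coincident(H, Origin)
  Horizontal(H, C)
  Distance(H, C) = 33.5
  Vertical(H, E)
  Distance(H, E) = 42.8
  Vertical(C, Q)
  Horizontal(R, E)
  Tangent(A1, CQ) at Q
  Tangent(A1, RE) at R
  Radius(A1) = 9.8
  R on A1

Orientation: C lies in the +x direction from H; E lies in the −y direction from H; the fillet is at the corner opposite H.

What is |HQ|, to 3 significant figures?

47.0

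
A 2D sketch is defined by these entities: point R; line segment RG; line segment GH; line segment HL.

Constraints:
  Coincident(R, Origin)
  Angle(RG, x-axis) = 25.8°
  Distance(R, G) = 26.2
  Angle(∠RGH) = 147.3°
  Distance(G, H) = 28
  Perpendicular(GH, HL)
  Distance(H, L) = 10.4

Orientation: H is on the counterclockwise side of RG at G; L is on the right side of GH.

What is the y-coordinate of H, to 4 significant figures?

35.28

R is at the origin; RG runs at 25.8° with length 26.2, so G = 26.2·(cos 25.8°, sin 25.8°) = (23.59, 11.40). ∠RGH = 147.3°, so GH runs at 25.8° + (180° − 147.3°) = 58.50° from the x-axis; with |GH| = 28.0, H = G + 28.0·(cos 58.50°, sin 58.50°) = (38.22, 35.28). So H.y = 35.28.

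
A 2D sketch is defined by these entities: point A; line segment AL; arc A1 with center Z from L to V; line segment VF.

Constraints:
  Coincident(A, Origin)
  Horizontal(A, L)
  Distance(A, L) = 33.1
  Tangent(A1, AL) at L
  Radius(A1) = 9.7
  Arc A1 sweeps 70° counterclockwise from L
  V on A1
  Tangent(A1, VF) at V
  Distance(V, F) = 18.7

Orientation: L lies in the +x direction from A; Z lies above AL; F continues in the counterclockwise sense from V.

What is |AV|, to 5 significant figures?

42.695

The tangent condition forces ZL to be normal to AL, so Z = L + (0, 9.7) = (33.100, 9.7000). On A1, L sits at bearing -90° from Z; a 70° counterclockwise sweep puts V at bearing -20°, so V = Z + 9.7·(cos -20°, sin -20°) = (42.215, 6.3824). Then |AV| = |V − A| = 42.695.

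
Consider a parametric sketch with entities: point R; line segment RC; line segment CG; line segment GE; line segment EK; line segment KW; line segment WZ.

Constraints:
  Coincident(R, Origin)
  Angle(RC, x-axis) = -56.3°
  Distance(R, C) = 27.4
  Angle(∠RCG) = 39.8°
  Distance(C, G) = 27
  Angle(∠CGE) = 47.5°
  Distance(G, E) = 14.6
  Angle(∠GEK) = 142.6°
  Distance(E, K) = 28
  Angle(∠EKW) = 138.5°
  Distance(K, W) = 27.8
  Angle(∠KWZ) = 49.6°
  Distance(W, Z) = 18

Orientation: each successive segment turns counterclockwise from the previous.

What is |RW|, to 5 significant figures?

57.579

∠GEK = 142.6° gives EK at -106.20° from the x-axis; with |EK| = 28.0, K = (-1.4913, -31.501). ∠EKW = 138.5° gives KW at -64.700° from the x-axis; with |KW| = 27.8, W = (10.389, -56.634). Then |RW| = |W − R| = 57.579.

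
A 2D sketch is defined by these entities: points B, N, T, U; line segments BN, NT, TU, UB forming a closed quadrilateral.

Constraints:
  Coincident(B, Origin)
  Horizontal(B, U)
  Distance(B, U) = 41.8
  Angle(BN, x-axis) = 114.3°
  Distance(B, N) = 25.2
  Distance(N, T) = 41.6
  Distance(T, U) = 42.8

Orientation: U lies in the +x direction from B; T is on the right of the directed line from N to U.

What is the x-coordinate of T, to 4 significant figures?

2.365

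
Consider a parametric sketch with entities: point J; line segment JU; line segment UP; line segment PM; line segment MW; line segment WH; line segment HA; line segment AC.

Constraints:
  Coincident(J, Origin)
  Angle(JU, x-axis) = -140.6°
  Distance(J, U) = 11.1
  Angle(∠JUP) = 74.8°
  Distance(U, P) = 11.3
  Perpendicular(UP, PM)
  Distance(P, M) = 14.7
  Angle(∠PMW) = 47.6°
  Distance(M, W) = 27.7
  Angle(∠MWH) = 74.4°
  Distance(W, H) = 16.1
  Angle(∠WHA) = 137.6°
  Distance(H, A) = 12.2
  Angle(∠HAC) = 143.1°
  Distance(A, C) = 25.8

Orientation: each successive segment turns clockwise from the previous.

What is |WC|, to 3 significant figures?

45.0

J is at the origin; JU runs at -140.6° with length 11.1, so U = (-8.58, -7.05). ∠JUP = 74.8° gives UP at 114° from the x-axis; with |UP| = 11.3, P = (-13.2, 3.26). The perpendicularity gives PM at right angles to UP, so PM runs at 24.2°; with |PM| = 14.7, M = (0.199, 9.29). ∠PMW = 47.6° gives MW at -108° from the x-axis; with |MW| = 27.7, W = (-8.45, -17.0). ∠MWH = 74.4° gives WH at 146° from the x-axis; with |WH| = 16.1, H = (-21.8, -8.07). ∠WHA = 137.6° gives HA at 104° from the x-axis; with |HA| = 12.2, A = (-24.7, 3.78). ∠HAC = 143.1° gives AC at 66.9° from the x-axis; with |AC| = 25.8, C = (-14.6, 27.5). Then |WC| = |C − W| = 45.0.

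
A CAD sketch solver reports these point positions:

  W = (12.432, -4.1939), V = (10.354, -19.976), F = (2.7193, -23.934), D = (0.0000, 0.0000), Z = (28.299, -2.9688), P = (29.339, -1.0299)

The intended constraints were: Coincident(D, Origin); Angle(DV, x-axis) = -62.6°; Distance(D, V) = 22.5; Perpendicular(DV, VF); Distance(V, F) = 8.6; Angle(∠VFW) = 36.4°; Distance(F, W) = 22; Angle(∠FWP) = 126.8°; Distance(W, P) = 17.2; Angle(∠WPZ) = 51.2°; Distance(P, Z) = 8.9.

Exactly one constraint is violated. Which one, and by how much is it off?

Distance(P, Z) = 8.9 — off by 6.70.

D = (0.00, 0.00) ✓; DV at -62.60° ✓; |DV| = 22.50 ✓; ∠(DV, VF) = 90.00° ✓; |VF| = 8.600 ✓; ∠VFW = 36.40° ✓; |FW| = 22.00 ✓; ∠FWP = 126.8° ✓; |WP| = 17.20 ✓; ∠WPZ = 51.19° ✓; |PZ| = 2.200 ✗.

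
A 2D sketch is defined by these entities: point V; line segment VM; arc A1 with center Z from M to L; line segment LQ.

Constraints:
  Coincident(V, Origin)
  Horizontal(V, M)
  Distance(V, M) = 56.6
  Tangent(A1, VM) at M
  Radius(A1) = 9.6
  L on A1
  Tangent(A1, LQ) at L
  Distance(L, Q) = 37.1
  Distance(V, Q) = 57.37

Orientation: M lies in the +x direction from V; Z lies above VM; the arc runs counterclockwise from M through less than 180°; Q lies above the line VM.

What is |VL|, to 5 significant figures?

65.582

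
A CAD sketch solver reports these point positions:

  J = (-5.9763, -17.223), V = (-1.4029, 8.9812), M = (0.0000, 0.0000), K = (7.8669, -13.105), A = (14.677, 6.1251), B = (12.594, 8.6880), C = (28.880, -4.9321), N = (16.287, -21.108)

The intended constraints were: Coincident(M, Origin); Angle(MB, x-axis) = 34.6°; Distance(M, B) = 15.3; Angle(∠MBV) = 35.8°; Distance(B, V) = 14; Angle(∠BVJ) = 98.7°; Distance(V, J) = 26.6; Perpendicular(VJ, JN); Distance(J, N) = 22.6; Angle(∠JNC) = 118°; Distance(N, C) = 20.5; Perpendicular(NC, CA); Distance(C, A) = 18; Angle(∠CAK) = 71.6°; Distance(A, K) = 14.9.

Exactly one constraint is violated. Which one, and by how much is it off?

Distance(A, K) = 14.9 — off by 5.50.

M = (0.00, 0.00) ✓; MB at 34.60° ✓; |MB| = 15.30 ✓; ∠MBV = 35.80° ✓; |BV| = 14.00 ✓; ∠BVJ = 98.70° ✓; |VJ| = 26.60 ✓; ∠(VJ, JN) = 90.00° ✓; |JN| = 22.60 ✓; ∠JNC = 118.0° ✓; |NC| = 20.50 ✓; ∠(NC, CA) = 90.00° ✓; |CA| = 18.00 ✓; ∠CAK = 71.60° ✓; |AK| = 20.40 ✗.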